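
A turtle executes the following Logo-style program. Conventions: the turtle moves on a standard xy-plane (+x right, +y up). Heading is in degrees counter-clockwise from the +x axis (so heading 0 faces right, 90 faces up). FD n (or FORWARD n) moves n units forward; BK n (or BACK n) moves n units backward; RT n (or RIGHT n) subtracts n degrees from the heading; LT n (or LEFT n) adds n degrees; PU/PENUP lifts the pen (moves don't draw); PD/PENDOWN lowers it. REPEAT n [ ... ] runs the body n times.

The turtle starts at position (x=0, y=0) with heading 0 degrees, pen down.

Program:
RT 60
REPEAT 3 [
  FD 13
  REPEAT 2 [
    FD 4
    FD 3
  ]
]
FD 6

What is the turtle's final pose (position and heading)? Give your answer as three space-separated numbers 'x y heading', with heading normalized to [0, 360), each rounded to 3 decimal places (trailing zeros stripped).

Answer: 43.5 -75.344 300

Derivation:
Executing turtle program step by step:
Start: pos=(0,0), heading=0, pen down
RT 60: heading 0 -> 300
REPEAT 3 [
  -- iteration 1/3 --
  FD 13: (0,0) -> (6.5,-11.258) [heading=300, draw]
  REPEAT 2 [
    -- iteration 1/2 --
    FD 4: (6.5,-11.258) -> (8.5,-14.722) [heading=300, draw]
    FD 3: (8.5,-14.722) -> (10,-17.321) [heading=300, draw]
    -- iteration 2/2 --
    FD 4: (10,-17.321) -> (12,-20.785) [heading=300, draw]
    FD 3: (12,-20.785) -> (13.5,-23.383) [heading=300, draw]
  ]
  -- iteration 2/3 --
  FD 13: (13.5,-23.383) -> (20,-34.641) [heading=300, draw]
  REPEAT 2 [
    -- iteration 1/2 --
    FD 4: (20,-34.641) -> (22,-38.105) [heading=300, draw]
    FD 3: (22,-38.105) -> (23.5,-40.703) [heading=300, draw]
    -- iteration 2/2 --
    FD 4: (23.5,-40.703) -> (25.5,-44.167) [heading=300, draw]
    FD 3: (25.5,-44.167) -> (27,-46.765) [heading=300, draw]
  ]
  -- iteration 3/3 --
  FD 13: (27,-46.765) -> (33.5,-58.024) [heading=300, draw]
  REPEAT 2 [
    -- iteration 1/2 --
    FD 4: (33.5,-58.024) -> (35.5,-61.488) [heading=300, draw]
    FD 3: (35.5,-61.488) -> (37,-64.086) [heading=300, draw]
    -- iteration 2/2 --
    FD 4: (37,-64.086) -> (39,-67.55) [heading=300, draw]
    FD 3: (39,-67.55) -> (40.5,-70.148) [heading=300, draw]
  ]
]
FD 6: (40.5,-70.148) -> (43.5,-75.344) [heading=300, draw]
Final: pos=(43.5,-75.344), heading=300, 16 segment(s) drawn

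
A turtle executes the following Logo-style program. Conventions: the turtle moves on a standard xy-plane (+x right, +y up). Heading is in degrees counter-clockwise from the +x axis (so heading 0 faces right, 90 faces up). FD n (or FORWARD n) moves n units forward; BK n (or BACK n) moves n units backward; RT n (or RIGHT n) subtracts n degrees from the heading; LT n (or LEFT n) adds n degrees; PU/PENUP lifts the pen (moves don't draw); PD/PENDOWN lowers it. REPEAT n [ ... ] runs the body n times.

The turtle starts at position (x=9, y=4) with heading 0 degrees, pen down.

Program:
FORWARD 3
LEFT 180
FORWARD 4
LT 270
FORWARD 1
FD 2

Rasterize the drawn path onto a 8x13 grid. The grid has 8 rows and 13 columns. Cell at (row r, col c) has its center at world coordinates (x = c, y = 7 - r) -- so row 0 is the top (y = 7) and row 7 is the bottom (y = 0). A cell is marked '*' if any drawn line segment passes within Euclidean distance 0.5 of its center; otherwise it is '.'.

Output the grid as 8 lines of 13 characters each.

Answer: ........*....
........*....
........*....
........*****
.............
.............
.............
.............

Derivation:
Segment 0: (9,4) -> (12,4)
Segment 1: (12,4) -> (8,4)
Segment 2: (8,4) -> (8,5)
Segment 3: (8,5) -> (8,7)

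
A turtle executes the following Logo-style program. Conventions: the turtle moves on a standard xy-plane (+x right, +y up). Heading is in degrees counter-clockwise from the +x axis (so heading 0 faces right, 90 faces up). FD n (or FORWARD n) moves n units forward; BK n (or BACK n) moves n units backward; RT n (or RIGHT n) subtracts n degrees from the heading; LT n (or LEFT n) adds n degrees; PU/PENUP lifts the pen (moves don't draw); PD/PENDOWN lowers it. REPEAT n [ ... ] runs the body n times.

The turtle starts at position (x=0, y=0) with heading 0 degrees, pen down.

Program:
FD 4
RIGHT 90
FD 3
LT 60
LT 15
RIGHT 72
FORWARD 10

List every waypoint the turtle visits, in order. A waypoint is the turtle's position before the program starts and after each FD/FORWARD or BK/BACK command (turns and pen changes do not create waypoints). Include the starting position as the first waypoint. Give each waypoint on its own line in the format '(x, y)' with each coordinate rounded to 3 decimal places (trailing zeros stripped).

Executing turtle program step by step:
Start: pos=(0,0), heading=0, pen down
FD 4: (0,0) -> (4,0) [heading=0, draw]
RT 90: heading 0 -> 270
FD 3: (4,0) -> (4,-3) [heading=270, draw]
LT 60: heading 270 -> 330
LT 15: heading 330 -> 345
RT 72: heading 345 -> 273
FD 10: (4,-3) -> (4.523,-12.986) [heading=273, draw]
Final: pos=(4.523,-12.986), heading=273, 3 segment(s) drawn
Waypoints (4 total):
(0, 0)
(4, 0)
(4, -3)
(4.523, -12.986)

Answer: (0, 0)
(4, 0)
(4, -3)
(4.523, -12.986)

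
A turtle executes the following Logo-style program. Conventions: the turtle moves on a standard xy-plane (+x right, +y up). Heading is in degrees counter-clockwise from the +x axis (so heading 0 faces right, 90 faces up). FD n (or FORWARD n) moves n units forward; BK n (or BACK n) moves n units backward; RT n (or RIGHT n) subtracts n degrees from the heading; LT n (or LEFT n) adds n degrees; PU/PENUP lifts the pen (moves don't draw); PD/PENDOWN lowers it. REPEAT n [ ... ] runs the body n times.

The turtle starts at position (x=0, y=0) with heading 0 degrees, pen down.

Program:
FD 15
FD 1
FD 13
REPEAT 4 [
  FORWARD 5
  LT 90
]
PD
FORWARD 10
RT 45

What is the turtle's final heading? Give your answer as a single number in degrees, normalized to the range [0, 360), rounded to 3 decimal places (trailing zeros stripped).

Answer: 315

Derivation:
Executing turtle program step by step:
Start: pos=(0,0), heading=0, pen down
FD 15: (0,0) -> (15,0) [heading=0, draw]
FD 1: (15,0) -> (16,0) [heading=0, draw]
FD 13: (16,0) -> (29,0) [heading=0, draw]
REPEAT 4 [
  -- iteration 1/4 --
  FD 5: (29,0) -> (34,0) [heading=0, draw]
  LT 90: heading 0 -> 90
  -- iteration 2/4 --
  FD 5: (34,0) -> (34,5) [heading=90, draw]
  LT 90: heading 90 -> 180
  -- iteration 3/4 --
  FD 5: (34,5) -> (29,5) [heading=180, draw]
  LT 90: heading 180 -> 270
  -- iteration 4/4 --
  FD 5: (29,5) -> (29,0) [heading=270, draw]
  LT 90: heading 270 -> 0
]
PD: pen down
FD 10: (29,0) -> (39,0) [heading=0, draw]
RT 45: heading 0 -> 315
Final: pos=(39,0), heading=315, 8 segment(s) drawn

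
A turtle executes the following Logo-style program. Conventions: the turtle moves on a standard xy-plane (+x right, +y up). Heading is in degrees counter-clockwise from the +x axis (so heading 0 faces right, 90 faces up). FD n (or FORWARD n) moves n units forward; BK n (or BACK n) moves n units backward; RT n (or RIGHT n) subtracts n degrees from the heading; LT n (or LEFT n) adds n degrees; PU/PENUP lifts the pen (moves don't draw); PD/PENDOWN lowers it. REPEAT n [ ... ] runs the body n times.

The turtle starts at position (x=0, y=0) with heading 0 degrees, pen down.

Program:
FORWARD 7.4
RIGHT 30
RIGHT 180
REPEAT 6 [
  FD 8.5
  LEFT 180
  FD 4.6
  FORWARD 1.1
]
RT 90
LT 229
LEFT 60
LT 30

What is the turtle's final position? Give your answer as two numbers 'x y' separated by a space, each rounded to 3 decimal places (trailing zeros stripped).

Answer: 7.4 0

Derivation:
Executing turtle program step by step:
Start: pos=(0,0), heading=0, pen down
FD 7.4: (0,0) -> (7.4,0) [heading=0, draw]
RT 30: heading 0 -> 330
RT 180: heading 330 -> 150
REPEAT 6 [
  -- iteration 1/6 --
  FD 8.5: (7.4,0) -> (0.039,4.25) [heading=150, draw]
  LT 180: heading 150 -> 330
  FD 4.6: (0.039,4.25) -> (4.023,1.95) [heading=330, draw]
  FD 1.1: (4.023,1.95) -> (4.975,1.4) [heading=330, draw]
  -- iteration 2/6 --
  FD 8.5: (4.975,1.4) -> (12.336,-2.85) [heading=330, draw]
  LT 180: heading 330 -> 150
  FD 4.6: (12.336,-2.85) -> (8.353,-0.55) [heading=150, draw]
  FD 1.1: (8.353,-0.55) -> (7.4,0) [heading=150, draw]
  -- iteration 3/6 --
  FD 8.5: (7.4,0) -> (0.039,4.25) [heading=150, draw]
  LT 180: heading 150 -> 330
  FD 4.6: (0.039,4.25) -> (4.023,1.95) [heading=330, draw]
  FD 1.1: (4.023,1.95) -> (4.975,1.4) [heading=330, draw]
  -- iteration 4/6 --
  FD 8.5: (4.975,1.4) -> (12.336,-2.85) [heading=330, draw]
  LT 180: heading 330 -> 150
  FD 4.6: (12.336,-2.85) -> (8.353,-0.55) [heading=150, draw]
  FD 1.1: (8.353,-0.55) -> (7.4,0) [heading=150, draw]
  -- iteration 5/6 --
  FD 8.5: (7.4,0) -> (0.039,4.25) [heading=150, draw]
  LT 180: heading 150 -> 330
  FD 4.6: (0.039,4.25) -> (4.023,1.95) [heading=330, draw]
  FD 1.1: (4.023,1.95) -> (4.975,1.4) [heading=330, draw]
  -- iteration 6/6 --
  FD 8.5: (4.975,1.4) -> (12.336,-2.85) [heading=330, draw]
  LT 180: heading 330 -> 150
  FD 4.6: (12.336,-2.85) -> (8.353,-0.55) [heading=150, draw]
  FD 1.1: (8.353,-0.55) -> (7.4,0) [heading=150, draw]
]
RT 90: heading 150 -> 60
LT 229: heading 60 -> 289
LT 60: heading 289 -> 349
LT 30: heading 349 -> 19
Final: pos=(7.4,0), heading=19, 19 segment(s) drawn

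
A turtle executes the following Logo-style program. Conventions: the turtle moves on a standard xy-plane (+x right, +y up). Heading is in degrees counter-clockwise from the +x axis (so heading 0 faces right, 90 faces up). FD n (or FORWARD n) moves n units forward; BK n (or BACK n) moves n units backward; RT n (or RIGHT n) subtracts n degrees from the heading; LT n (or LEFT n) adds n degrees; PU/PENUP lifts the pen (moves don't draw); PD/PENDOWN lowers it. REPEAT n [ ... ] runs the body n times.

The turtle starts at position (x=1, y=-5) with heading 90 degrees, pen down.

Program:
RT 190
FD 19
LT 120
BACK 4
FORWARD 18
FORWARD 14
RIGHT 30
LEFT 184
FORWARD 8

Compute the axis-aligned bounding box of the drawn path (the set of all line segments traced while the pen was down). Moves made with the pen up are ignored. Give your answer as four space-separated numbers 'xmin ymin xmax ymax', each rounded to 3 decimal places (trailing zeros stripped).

Executing turtle program step by step:
Start: pos=(1,-5), heading=90, pen down
RT 190: heading 90 -> 260
FD 19: (1,-5) -> (-2.299,-23.711) [heading=260, draw]
LT 120: heading 260 -> 20
BK 4: (-2.299,-23.711) -> (-6.058,-25.079) [heading=20, draw]
FD 18: (-6.058,-25.079) -> (10.856,-18.923) [heading=20, draw]
FD 14: (10.856,-18.923) -> (24.012,-14.135) [heading=20, draw]
RT 30: heading 20 -> 350
LT 184: heading 350 -> 174
FD 8: (24.012,-14.135) -> (16.056,-13.299) [heading=174, draw]
Final: pos=(16.056,-13.299), heading=174, 5 segment(s) drawn

Segment endpoints: x in {-6.058, -2.299, 1, 10.856, 16.056, 24.012}, y in {-25.079, -23.711, -18.923, -14.135, -13.299, -5}
xmin=-6.058, ymin=-25.079, xmax=24.012, ymax=-5

Answer: -6.058 -25.079 24.012 -5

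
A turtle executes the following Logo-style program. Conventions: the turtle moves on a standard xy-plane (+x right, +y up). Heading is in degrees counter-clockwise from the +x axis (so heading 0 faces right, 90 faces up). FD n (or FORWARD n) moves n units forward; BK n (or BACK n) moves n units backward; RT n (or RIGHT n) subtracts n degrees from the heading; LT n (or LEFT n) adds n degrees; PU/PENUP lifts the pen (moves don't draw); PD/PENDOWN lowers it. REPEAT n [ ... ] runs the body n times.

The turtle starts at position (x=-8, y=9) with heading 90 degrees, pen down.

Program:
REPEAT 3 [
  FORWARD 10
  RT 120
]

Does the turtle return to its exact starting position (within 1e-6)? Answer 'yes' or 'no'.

Answer: yes

Derivation:
Executing turtle program step by step:
Start: pos=(-8,9), heading=90, pen down
REPEAT 3 [
  -- iteration 1/3 --
  FD 10: (-8,9) -> (-8,19) [heading=90, draw]
  RT 120: heading 90 -> 330
  -- iteration 2/3 --
  FD 10: (-8,19) -> (0.66,14) [heading=330, draw]
  RT 120: heading 330 -> 210
  -- iteration 3/3 --
  FD 10: (0.66,14) -> (-8,9) [heading=210, draw]
  RT 120: heading 210 -> 90
]
Final: pos=(-8,9), heading=90, 3 segment(s) drawn

Start position: (-8, 9)
Final position: (-8, 9)
Distance = 0; < 1e-6 -> CLOSED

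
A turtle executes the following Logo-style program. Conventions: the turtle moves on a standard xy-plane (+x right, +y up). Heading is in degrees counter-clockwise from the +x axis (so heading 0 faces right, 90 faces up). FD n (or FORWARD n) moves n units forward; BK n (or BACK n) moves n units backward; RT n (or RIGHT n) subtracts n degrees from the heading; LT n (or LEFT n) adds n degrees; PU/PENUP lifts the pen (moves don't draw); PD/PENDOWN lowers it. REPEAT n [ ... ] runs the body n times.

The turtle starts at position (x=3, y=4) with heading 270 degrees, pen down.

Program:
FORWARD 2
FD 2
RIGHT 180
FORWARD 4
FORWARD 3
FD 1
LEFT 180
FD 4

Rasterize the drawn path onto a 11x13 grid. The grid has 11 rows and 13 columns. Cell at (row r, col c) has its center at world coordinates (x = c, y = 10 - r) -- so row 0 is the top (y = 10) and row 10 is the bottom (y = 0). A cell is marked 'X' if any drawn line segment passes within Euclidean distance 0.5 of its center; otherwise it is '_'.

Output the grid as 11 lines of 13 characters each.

Answer: _____________
_____________
___X_________
___X_________
___X_________
___X_________
___X_________
___X_________
___X_________
___X_________
___X_________

Derivation:
Segment 0: (3,4) -> (3,2)
Segment 1: (3,2) -> (3,0)
Segment 2: (3,0) -> (3,4)
Segment 3: (3,4) -> (3,7)
Segment 4: (3,7) -> (3,8)
Segment 5: (3,8) -> (3,4)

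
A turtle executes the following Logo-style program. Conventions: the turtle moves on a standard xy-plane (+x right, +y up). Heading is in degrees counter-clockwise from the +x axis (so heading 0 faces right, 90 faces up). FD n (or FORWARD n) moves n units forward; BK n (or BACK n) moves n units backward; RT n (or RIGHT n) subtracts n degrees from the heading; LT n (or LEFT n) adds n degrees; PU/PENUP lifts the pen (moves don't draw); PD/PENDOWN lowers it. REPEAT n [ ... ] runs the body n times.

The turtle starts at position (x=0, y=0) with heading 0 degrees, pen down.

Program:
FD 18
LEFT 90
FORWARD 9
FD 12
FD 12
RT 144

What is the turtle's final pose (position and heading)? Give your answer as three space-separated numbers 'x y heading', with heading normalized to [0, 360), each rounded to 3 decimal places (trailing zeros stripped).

Executing turtle program step by step:
Start: pos=(0,0), heading=0, pen down
FD 18: (0,0) -> (18,0) [heading=0, draw]
LT 90: heading 0 -> 90
FD 9: (18,0) -> (18,9) [heading=90, draw]
FD 12: (18,9) -> (18,21) [heading=90, draw]
FD 12: (18,21) -> (18,33) [heading=90, draw]
RT 144: heading 90 -> 306
Final: pos=(18,33), heading=306, 4 segment(s) drawn

Answer: 18 33 306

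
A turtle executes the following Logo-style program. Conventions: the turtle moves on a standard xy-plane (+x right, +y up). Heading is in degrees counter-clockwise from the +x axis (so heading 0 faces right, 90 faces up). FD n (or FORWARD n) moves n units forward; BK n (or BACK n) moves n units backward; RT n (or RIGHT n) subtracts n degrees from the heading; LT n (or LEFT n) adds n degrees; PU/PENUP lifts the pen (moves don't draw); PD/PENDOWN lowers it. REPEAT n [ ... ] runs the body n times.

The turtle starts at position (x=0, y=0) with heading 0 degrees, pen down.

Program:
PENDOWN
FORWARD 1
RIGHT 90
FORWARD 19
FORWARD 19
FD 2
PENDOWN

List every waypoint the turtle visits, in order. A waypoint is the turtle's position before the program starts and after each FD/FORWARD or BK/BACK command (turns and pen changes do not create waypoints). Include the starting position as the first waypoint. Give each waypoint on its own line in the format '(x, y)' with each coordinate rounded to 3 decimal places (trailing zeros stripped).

Answer: (0, 0)
(1, 0)
(1, -19)
(1, -38)
(1, -40)

Derivation:
Executing turtle program step by step:
Start: pos=(0,0), heading=0, pen down
PD: pen down
FD 1: (0,0) -> (1,0) [heading=0, draw]
RT 90: heading 0 -> 270
FD 19: (1,0) -> (1,-19) [heading=270, draw]
FD 19: (1,-19) -> (1,-38) [heading=270, draw]
FD 2: (1,-38) -> (1,-40) [heading=270, draw]
PD: pen down
Final: pos=(1,-40), heading=270, 4 segment(s) drawn
Waypoints (5 total):
(0, 0)
(1, 0)
(1, -19)
(1, -38)
(1, -40)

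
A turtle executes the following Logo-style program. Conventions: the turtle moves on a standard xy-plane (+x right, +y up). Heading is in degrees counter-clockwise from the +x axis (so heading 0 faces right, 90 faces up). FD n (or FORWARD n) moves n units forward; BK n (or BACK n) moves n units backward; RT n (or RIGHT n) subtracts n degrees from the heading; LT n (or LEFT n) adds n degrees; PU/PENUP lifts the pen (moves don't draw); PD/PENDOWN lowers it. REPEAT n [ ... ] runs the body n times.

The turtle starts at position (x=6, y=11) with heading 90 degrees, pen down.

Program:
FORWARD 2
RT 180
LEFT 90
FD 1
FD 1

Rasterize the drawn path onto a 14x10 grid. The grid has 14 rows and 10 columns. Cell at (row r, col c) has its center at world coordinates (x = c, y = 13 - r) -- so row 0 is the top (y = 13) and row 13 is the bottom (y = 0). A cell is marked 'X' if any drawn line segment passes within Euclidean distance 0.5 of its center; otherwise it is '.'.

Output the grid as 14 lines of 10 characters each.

Answer: ......XXX.
......X...
......X...
..........
..........
..........
..........
..........
..........
..........
..........
..........
..........
..........

Derivation:
Segment 0: (6,11) -> (6,13)
Segment 1: (6,13) -> (7,13)
Segment 2: (7,13) -> (8,13)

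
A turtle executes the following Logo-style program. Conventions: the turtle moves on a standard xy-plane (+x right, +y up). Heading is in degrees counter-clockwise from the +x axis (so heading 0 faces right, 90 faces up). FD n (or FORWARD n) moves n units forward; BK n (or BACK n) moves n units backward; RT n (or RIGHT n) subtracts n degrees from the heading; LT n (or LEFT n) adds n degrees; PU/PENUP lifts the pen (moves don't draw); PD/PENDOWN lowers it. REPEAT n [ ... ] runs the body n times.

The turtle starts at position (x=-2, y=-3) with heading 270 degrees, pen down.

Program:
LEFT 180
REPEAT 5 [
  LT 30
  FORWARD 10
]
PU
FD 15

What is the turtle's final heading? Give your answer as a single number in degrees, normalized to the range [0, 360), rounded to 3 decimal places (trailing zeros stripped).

Executing turtle program step by step:
Start: pos=(-2,-3), heading=270, pen down
LT 180: heading 270 -> 90
REPEAT 5 [
  -- iteration 1/5 --
  LT 30: heading 90 -> 120
  FD 10: (-2,-3) -> (-7,5.66) [heading=120, draw]
  -- iteration 2/5 --
  LT 30: heading 120 -> 150
  FD 10: (-7,5.66) -> (-15.66,10.66) [heading=150, draw]
  -- iteration 3/5 --
  LT 30: heading 150 -> 180
  FD 10: (-15.66,10.66) -> (-25.66,10.66) [heading=180, draw]
  -- iteration 4/5 --
  LT 30: heading 180 -> 210
  FD 10: (-25.66,10.66) -> (-34.321,5.66) [heading=210, draw]
  -- iteration 5/5 --
  LT 30: heading 210 -> 240
  FD 10: (-34.321,5.66) -> (-39.321,-3) [heading=240, draw]
]
PU: pen up
FD 15: (-39.321,-3) -> (-46.821,-15.99) [heading=240, move]
Final: pos=(-46.821,-15.99), heading=240, 5 segment(s) drawn

Answer: 240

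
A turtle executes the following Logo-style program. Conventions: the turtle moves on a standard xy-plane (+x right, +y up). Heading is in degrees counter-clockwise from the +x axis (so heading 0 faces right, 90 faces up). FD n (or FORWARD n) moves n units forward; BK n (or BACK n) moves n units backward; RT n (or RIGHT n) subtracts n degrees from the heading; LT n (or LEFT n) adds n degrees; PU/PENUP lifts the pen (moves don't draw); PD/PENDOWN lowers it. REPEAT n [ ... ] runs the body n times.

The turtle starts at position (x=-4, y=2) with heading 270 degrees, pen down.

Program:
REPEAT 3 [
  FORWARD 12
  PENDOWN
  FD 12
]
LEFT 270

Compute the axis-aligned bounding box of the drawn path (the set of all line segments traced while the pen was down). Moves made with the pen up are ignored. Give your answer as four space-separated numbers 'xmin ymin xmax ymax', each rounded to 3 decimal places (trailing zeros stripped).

Executing turtle program step by step:
Start: pos=(-4,2), heading=270, pen down
REPEAT 3 [
  -- iteration 1/3 --
  FD 12: (-4,2) -> (-4,-10) [heading=270, draw]
  PD: pen down
  FD 12: (-4,-10) -> (-4,-22) [heading=270, draw]
  -- iteration 2/3 --
  FD 12: (-4,-22) -> (-4,-34) [heading=270, draw]
  PD: pen down
  FD 12: (-4,-34) -> (-4,-46) [heading=270, draw]
  -- iteration 3/3 --
  FD 12: (-4,-46) -> (-4,-58) [heading=270, draw]
  PD: pen down
  FD 12: (-4,-58) -> (-4,-70) [heading=270, draw]
]
LT 270: heading 270 -> 180
Final: pos=(-4,-70), heading=180, 6 segment(s) drawn

Segment endpoints: x in {-4, -4, -4, -4, -4, -4, -4}, y in {-70, -58, -46, -34, -22, -10, 2}
xmin=-4, ymin=-70, xmax=-4, ymax=2

Answer: -4 -70 -4 2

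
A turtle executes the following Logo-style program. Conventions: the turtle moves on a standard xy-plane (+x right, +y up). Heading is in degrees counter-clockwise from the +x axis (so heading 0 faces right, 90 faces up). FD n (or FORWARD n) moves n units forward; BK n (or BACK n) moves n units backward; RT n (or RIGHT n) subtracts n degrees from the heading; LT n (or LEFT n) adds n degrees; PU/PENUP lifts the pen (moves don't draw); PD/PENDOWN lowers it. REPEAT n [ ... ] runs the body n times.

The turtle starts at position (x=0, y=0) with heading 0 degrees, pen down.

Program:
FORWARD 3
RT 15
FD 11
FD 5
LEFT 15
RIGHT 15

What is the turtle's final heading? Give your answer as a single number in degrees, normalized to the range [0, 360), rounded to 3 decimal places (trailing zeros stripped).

Executing turtle program step by step:
Start: pos=(0,0), heading=0, pen down
FD 3: (0,0) -> (3,0) [heading=0, draw]
RT 15: heading 0 -> 345
FD 11: (3,0) -> (13.625,-2.847) [heading=345, draw]
FD 5: (13.625,-2.847) -> (18.455,-4.141) [heading=345, draw]
LT 15: heading 345 -> 0
RT 15: heading 0 -> 345
Final: pos=(18.455,-4.141), heading=345, 3 segment(s) drawn

Answer: 345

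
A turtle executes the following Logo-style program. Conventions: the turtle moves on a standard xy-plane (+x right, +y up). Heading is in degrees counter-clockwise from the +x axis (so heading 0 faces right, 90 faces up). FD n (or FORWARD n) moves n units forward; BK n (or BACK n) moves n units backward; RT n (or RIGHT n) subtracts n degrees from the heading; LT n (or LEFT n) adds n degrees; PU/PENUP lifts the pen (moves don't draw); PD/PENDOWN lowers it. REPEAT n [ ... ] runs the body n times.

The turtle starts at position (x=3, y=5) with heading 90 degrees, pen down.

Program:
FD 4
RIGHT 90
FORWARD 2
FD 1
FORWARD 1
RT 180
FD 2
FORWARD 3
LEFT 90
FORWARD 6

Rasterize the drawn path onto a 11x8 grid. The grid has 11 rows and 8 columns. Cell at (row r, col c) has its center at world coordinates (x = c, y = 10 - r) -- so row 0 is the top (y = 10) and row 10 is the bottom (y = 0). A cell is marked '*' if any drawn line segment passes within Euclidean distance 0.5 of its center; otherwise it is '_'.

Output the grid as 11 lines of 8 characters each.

Answer: ________
__******
__**____
__**____
__**____
__**____
__*_____
__*_____
________
________
________

Derivation:
Segment 0: (3,5) -> (3,9)
Segment 1: (3,9) -> (5,9)
Segment 2: (5,9) -> (6,9)
Segment 3: (6,9) -> (7,9)
Segment 4: (7,9) -> (5,9)
Segment 5: (5,9) -> (2,9)
Segment 6: (2,9) -> (2,3)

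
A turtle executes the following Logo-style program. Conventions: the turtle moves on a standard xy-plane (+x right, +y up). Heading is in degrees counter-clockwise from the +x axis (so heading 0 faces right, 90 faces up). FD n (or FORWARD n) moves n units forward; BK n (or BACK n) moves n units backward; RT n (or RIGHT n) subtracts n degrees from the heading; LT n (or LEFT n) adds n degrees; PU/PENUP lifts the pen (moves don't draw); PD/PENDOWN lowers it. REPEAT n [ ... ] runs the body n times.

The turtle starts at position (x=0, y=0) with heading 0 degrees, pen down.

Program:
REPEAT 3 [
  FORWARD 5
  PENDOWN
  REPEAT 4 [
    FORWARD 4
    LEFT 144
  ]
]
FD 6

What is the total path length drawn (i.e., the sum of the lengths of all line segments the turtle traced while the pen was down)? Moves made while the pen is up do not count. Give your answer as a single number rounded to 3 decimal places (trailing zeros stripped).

Answer: 69

Derivation:
Executing turtle program step by step:
Start: pos=(0,0), heading=0, pen down
REPEAT 3 [
  -- iteration 1/3 --
  FD 5: (0,0) -> (5,0) [heading=0, draw]
  PD: pen down
  REPEAT 4 [
    -- iteration 1/4 --
    FD 4: (5,0) -> (9,0) [heading=0, draw]
    LT 144: heading 0 -> 144
    -- iteration 2/4 --
    FD 4: (9,0) -> (5.764,2.351) [heading=144, draw]
    LT 144: heading 144 -> 288
    -- iteration 3/4 --
    FD 4: (5.764,2.351) -> (7,-1.453) [heading=288, draw]
    LT 144: heading 288 -> 72
    -- iteration 4/4 --
    FD 4: (7,-1.453) -> (8.236,2.351) [heading=72, draw]
    LT 144: heading 72 -> 216
  ]
  -- iteration 2/3 --
  FD 5: (8.236,2.351) -> (4.191,-0.588) [heading=216, draw]
  PD: pen down
  REPEAT 4 [
    -- iteration 1/4 --
    FD 4: (4.191,-0.588) -> (0.955,-2.939) [heading=216, draw]
    LT 144: heading 216 -> 0
    -- iteration 2/4 --
    FD 4: (0.955,-2.939) -> (4.955,-2.939) [heading=0, draw]
    LT 144: heading 0 -> 144
    -- iteration 3/4 --
    FD 4: (4.955,-2.939) -> (1.719,-0.588) [heading=144, draw]
    LT 144: heading 144 -> 288
    -- iteration 4/4 --
    FD 4: (1.719,-0.588) -> (2.955,-4.392) [heading=288, draw]
    LT 144: heading 288 -> 72
  ]
  -- iteration 3/3 --
  FD 5: (2.955,-4.392) -> (4.5,0.363) [heading=72, draw]
  PD: pen down
  REPEAT 4 [
    -- iteration 1/4 --
    FD 4: (4.5,0.363) -> (5.736,4.167) [heading=72, draw]
    LT 144: heading 72 -> 216
    -- iteration 2/4 --
    FD 4: (5.736,4.167) -> (2.5,1.816) [heading=216, draw]
    LT 144: heading 216 -> 0
    -- iteration 3/4 --
    FD 4: (2.5,1.816) -> (6.5,1.816) [heading=0, draw]
    LT 144: heading 0 -> 144
    -- iteration 4/4 --
    FD 4: (6.5,1.816) -> (3.264,4.167) [heading=144, draw]
    LT 144: heading 144 -> 288
  ]
]
FD 6: (3.264,4.167) -> (5.118,-1.539) [heading=288, draw]
Final: pos=(5.118,-1.539), heading=288, 16 segment(s) drawn

Segment lengths:
  seg 1: (0,0) -> (5,0), length = 5
  seg 2: (5,0) -> (9,0), length = 4
  seg 3: (9,0) -> (5.764,2.351), length = 4
  seg 4: (5.764,2.351) -> (7,-1.453), length = 4
  seg 5: (7,-1.453) -> (8.236,2.351), length = 4
  seg 6: (8.236,2.351) -> (4.191,-0.588), length = 5
  seg 7: (4.191,-0.588) -> (0.955,-2.939), length = 4
  seg 8: (0.955,-2.939) -> (4.955,-2.939), length = 4
  seg 9: (4.955,-2.939) -> (1.719,-0.588), length = 4
  seg 10: (1.719,-0.588) -> (2.955,-4.392), length = 4
  seg 11: (2.955,-4.392) -> (4.5,0.363), length = 5
  seg 12: (4.5,0.363) -> (5.736,4.167), length = 4
  seg 13: (5.736,4.167) -> (2.5,1.816), length = 4
  seg 14: (2.5,1.816) -> (6.5,1.816), length = 4
  seg 15: (6.5,1.816) -> (3.264,4.167), length = 4
  seg 16: (3.264,4.167) -> (5.118,-1.539), length = 6
Total = 69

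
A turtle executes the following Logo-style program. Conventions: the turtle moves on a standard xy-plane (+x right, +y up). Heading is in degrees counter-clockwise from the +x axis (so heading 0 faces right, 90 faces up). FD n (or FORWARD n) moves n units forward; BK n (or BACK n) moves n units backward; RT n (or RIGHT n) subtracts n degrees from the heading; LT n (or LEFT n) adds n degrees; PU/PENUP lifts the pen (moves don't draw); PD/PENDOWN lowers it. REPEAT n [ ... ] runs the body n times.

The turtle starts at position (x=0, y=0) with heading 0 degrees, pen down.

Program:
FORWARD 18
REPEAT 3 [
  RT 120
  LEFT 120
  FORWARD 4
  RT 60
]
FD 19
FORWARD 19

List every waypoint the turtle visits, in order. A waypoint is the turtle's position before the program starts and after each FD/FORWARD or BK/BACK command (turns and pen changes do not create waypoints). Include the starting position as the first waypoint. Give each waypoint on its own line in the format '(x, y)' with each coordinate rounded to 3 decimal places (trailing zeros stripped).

Answer: (0, 0)
(18, 0)
(22, 0)
(24, -3.464)
(22, -6.928)
(3, -6.928)
(-16, -6.928)

Derivation:
Executing turtle program step by step:
Start: pos=(0,0), heading=0, pen down
FD 18: (0,0) -> (18,0) [heading=0, draw]
REPEAT 3 [
  -- iteration 1/3 --
  RT 120: heading 0 -> 240
  LT 120: heading 240 -> 0
  FD 4: (18,0) -> (22,0) [heading=0, draw]
  RT 60: heading 0 -> 300
  -- iteration 2/3 --
  RT 120: heading 300 -> 180
  LT 120: heading 180 -> 300
  FD 4: (22,0) -> (24,-3.464) [heading=300, draw]
  RT 60: heading 300 -> 240
  -- iteration 3/3 --
  RT 120: heading 240 -> 120
  LT 120: heading 120 -> 240
  FD 4: (24,-3.464) -> (22,-6.928) [heading=240, draw]
  RT 60: heading 240 -> 180
]
FD 19: (22,-6.928) -> (3,-6.928) [heading=180, draw]
FD 19: (3,-6.928) -> (-16,-6.928) [heading=180, draw]
Final: pos=(-16,-6.928), heading=180, 6 segment(s) drawn
Waypoints (7 total):
(0, 0)
(18, 0)
(22, 0)
(24, -3.464)
(22, -6.928)
(3, -6.928)
(-16, -6.928)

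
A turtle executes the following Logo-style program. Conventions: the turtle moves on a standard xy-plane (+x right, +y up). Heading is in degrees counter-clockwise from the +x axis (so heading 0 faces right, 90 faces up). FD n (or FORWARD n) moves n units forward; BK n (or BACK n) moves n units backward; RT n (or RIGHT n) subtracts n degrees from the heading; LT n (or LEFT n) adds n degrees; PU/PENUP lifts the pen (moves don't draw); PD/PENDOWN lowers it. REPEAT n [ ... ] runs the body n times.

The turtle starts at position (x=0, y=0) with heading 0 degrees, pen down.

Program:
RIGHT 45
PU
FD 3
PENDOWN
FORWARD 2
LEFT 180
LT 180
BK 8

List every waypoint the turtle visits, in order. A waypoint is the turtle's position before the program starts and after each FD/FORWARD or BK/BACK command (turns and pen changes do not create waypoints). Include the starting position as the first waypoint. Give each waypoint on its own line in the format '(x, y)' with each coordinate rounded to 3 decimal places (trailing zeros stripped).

Answer: (0, 0)
(2.121, -2.121)
(3.536, -3.536)
(-2.121, 2.121)

Derivation:
Executing turtle program step by step:
Start: pos=(0,0), heading=0, pen down
RT 45: heading 0 -> 315
PU: pen up
FD 3: (0,0) -> (2.121,-2.121) [heading=315, move]
PD: pen down
FD 2: (2.121,-2.121) -> (3.536,-3.536) [heading=315, draw]
LT 180: heading 315 -> 135
LT 180: heading 135 -> 315
BK 8: (3.536,-3.536) -> (-2.121,2.121) [heading=315, draw]
Final: pos=(-2.121,2.121), heading=315, 2 segment(s) drawn
Waypoints (4 total):
(0, 0)
(2.121, -2.121)
(3.536, -3.536)
(-2.121, 2.121)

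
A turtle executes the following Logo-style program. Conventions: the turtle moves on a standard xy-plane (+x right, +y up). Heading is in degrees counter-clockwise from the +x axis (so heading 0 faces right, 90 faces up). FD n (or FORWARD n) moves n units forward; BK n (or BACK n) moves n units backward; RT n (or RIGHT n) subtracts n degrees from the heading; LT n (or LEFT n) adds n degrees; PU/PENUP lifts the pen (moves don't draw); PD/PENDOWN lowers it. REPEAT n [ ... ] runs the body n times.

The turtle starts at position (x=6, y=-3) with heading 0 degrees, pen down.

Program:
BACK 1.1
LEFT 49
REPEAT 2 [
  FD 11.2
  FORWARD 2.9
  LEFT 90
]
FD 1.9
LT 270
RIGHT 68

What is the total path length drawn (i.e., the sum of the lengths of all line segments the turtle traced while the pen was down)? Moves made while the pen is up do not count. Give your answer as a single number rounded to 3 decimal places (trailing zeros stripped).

Executing turtle program step by step:
Start: pos=(6,-3), heading=0, pen down
BK 1.1: (6,-3) -> (4.9,-3) [heading=0, draw]
LT 49: heading 0 -> 49
REPEAT 2 [
  -- iteration 1/2 --
  FD 11.2: (4.9,-3) -> (12.248,5.453) [heading=49, draw]
  FD 2.9: (12.248,5.453) -> (14.15,7.641) [heading=49, draw]
  LT 90: heading 49 -> 139
  -- iteration 2/2 --
  FD 11.2: (14.15,7.641) -> (5.698,14.989) [heading=139, draw]
  FD 2.9: (5.698,14.989) -> (3.509,16.892) [heading=139, draw]
  LT 90: heading 139 -> 229
]
FD 1.9: (3.509,16.892) -> (2.263,15.458) [heading=229, draw]
LT 270: heading 229 -> 139
RT 68: heading 139 -> 71
Final: pos=(2.263,15.458), heading=71, 6 segment(s) drawn

Segment lengths:
  seg 1: (6,-3) -> (4.9,-3), length = 1.1
  seg 2: (4.9,-3) -> (12.248,5.453), length = 11.2
  seg 3: (12.248,5.453) -> (14.15,7.641), length = 2.9
  seg 4: (14.15,7.641) -> (5.698,14.989), length = 11.2
  seg 5: (5.698,14.989) -> (3.509,16.892), length = 2.9
  seg 6: (3.509,16.892) -> (2.263,15.458), length = 1.9
Total = 31.2

Answer: 31.2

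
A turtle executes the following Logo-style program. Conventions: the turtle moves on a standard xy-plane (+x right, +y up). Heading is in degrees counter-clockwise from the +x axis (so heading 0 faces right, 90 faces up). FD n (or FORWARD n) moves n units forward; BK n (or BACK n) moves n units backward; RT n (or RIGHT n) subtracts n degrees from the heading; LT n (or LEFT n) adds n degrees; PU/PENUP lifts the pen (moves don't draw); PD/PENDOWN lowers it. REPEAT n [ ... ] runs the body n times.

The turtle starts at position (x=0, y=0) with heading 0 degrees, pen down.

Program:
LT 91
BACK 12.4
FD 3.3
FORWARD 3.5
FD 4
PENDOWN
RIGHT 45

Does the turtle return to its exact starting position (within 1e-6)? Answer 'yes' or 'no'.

Executing turtle program step by step:
Start: pos=(0,0), heading=0, pen down
LT 91: heading 0 -> 91
BK 12.4: (0,0) -> (0.216,-12.398) [heading=91, draw]
FD 3.3: (0.216,-12.398) -> (0.159,-9.099) [heading=91, draw]
FD 3.5: (0.159,-9.099) -> (0.098,-5.599) [heading=91, draw]
FD 4: (0.098,-5.599) -> (0.028,-1.6) [heading=91, draw]
PD: pen down
RT 45: heading 91 -> 46
Final: pos=(0.028,-1.6), heading=46, 4 segment(s) drawn

Start position: (0, 0)
Final position: (0.028, -1.6)
Distance = 1.6; >= 1e-6 -> NOT closed

Answer: no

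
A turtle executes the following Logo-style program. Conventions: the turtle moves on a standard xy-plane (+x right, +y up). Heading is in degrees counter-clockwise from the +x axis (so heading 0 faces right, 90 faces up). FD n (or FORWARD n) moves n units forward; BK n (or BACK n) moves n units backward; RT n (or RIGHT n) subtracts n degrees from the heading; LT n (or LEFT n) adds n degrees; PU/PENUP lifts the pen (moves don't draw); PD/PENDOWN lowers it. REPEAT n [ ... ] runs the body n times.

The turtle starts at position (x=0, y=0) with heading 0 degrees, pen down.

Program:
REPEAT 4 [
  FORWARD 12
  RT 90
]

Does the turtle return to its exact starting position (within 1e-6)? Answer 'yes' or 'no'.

Executing turtle program step by step:
Start: pos=(0,0), heading=0, pen down
REPEAT 4 [
  -- iteration 1/4 --
  FD 12: (0,0) -> (12,0) [heading=0, draw]
  RT 90: heading 0 -> 270
  -- iteration 2/4 --
  FD 12: (12,0) -> (12,-12) [heading=270, draw]
  RT 90: heading 270 -> 180
  -- iteration 3/4 --
  FD 12: (12,-12) -> (0,-12) [heading=180, draw]
  RT 90: heading 180 -> 90
  -- iteration 4/4 --
  FD 12: (0,-12) -> (0,0) [heading=90, draw]
  RT 90: heading 90 -> 0
]
Final: pos=(0,0), heading=0, 4 segment(s) drawn

Start position: (0, 0)
Final position: (0, 0)
Distance = 0; < 1e-6 -> CLOSED

Answer: yes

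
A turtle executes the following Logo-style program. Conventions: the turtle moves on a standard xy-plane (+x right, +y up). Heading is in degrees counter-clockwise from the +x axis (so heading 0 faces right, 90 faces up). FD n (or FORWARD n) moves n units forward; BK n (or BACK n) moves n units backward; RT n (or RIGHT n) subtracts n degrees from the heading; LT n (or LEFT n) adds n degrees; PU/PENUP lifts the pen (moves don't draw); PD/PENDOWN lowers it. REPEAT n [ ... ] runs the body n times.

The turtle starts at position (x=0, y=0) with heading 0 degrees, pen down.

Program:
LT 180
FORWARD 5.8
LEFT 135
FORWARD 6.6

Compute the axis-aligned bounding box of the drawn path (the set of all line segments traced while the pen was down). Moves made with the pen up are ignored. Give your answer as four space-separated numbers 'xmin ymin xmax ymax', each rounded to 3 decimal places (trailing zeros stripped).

Answer: -5.8 -4.667 0 0

Derivation:
Executing turtle program step by step:
Start: pos=(0,0), heading=0, pen down
LT 180: heading 0 -> 180
FD 5.8: (0,0) -> (-5.8,0) [heading=180, draw]
LT 135: heading 180 -> 315
FD 6.6: (-5.8,0) -> (-1.133,-4.667) [heading=315, draw]
Final: pos=(-1.133,-4.667), heading=315, 2 segment(s) drawn

Segment endpoints: x in {-5.8, -1.133, 0}, y in {-4.667, 0, 0}
xmin=-5.8, ymin=-4.667, xmax=0, ymax=0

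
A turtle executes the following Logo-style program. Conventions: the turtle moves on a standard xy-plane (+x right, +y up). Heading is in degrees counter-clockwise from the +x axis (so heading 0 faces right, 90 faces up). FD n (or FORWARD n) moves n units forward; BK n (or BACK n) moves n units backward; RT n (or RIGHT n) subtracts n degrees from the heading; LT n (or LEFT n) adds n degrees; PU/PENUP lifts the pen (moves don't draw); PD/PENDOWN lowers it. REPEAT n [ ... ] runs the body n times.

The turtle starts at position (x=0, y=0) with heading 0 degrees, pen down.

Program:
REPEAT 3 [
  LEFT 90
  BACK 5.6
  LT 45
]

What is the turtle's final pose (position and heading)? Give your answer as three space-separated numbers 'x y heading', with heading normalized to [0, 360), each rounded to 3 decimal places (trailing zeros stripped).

Answer: -1.64 -1.64 45

Derivation:
Executing turtle program step by step:
Start: pos=(0,0), heading=0, pen down
REPEAT 3 [
  -- iteration 1/3 --
  LT 90: heading 0 -> 90
  BK 5.6: (0,0) -> (0,-5.6) [heading=90, draw]
  LT 45: heading 90 -> 135
  -- iteration 2/3 --
  LT 90: heading 135 -> 225
  BK 5.6: (0,-5.6) -> (3.96,-1.64) [heading=225, draw]
  LT 45: heading 225 -> 270
  -- iteration 3/3 --
  LT 90: heading 270 -> 0
  BK 5.6: (3.96,-1.64) -> (-1.64,-1.64) [heading=0, draw]
  LT 45: heading 0 -> 45
]
Final: pos=(-1.64,-1.64), heading=45, 3 segment(s) drawn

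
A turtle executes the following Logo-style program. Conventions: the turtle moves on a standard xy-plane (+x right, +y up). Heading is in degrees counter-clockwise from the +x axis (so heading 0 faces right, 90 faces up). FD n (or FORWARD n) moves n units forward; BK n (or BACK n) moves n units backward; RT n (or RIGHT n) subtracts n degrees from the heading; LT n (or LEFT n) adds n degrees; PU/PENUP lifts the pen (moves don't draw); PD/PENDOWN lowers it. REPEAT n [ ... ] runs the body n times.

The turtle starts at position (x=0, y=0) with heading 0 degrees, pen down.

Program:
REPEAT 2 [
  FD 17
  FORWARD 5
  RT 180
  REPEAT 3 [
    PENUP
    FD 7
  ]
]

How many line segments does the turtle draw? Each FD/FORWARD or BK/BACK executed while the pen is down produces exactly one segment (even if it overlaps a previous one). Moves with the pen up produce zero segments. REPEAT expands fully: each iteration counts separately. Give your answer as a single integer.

Executing turtle program step by step:
Start: pos=(0,0), heading=0, pen down
REPEAT 2 [
  -- iteration 1/2 --
  FD 17: (0,0) -> (17,0) [heading=0, draw]
  FD 5: (17,0) -> (22,0) [heading=0, draw]
  RT 180: heading 0 -> 180
  REPEAT 3 [
    -- iteration 1/3 --
    PU: pen up
    FD 7: (22,0) -> (15,0) [heading=180, move]
    -- iteration 2/3 --
    PU: pen up
    FD 7: (15,0) -> (8,0) [heading=180, move]
    -- iteration 3/3 --
    PU: pen up
    FD 7: (8,0) -> (1,0) [heading=180, move]
  ]
  -- iteration 2/2 --
  FD 17: (1,0) -> (-16,0) [heading=180, move]
  FD 5: (-16,0) -> (-21,0) [heading=180, move]
  RT 180: heading 180 -> 0
  REPEAT 3 [
    -- iteration 1/3 --
    PU: pen up
    FD 7: (-21,0) -> (-14,0) [heading=0, move]
    -- iteration 2/3 --
    PU: pen up
    FD 7: (-14,0) -> (-7,0) [heading=0, move]
    -- iteration 3/3 --
    PU: pen up
    FD 7: (-7,0) -> (0,0) [heading=0, move]
  ]
]
Final: pos=(0,0), heading=0, 2 segment(s) drawn
Segments drawn: 2

Answer: 2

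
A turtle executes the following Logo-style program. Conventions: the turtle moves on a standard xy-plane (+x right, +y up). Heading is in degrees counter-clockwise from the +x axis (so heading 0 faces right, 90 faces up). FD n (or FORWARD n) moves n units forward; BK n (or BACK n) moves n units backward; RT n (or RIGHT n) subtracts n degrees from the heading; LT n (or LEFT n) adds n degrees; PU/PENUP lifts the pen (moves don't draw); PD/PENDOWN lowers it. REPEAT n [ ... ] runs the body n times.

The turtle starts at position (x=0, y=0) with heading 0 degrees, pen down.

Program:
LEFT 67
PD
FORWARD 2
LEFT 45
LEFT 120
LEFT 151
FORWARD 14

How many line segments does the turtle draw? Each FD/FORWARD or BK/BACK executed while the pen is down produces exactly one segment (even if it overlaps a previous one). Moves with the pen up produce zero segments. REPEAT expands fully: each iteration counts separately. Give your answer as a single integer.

Executing turtle program step by step:
Start: pos=(0,0), heading=0, pen down
LT 67: heading 0 -> 67
PD: pen down
FD 2: (0,0) -> (0.781,1.841) [heading=67, draw]
LT 45: heading 67 -> 112
LT 120: heading 112 -> 232
LT 151: heading 232 -> 23
FD 14: (0.781,1.841) -> (13.669,7.311) [heading=23, draw]
Final: pos=(13.669,7.311), heading=23, 2 segment(s) drawn
Segments drawn: 2

Answer: 2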